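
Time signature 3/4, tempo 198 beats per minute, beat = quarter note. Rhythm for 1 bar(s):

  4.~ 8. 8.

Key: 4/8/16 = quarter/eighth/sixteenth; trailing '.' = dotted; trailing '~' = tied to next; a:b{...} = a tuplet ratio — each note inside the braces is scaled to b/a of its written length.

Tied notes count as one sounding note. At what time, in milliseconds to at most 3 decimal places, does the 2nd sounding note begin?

1. 0.0ms @ 0 + 681.818ms (9/4)
2. 681.818ms @ 9/4 + 227.273ms (3/4)

note 2 onset = 9/4b = 681.818ms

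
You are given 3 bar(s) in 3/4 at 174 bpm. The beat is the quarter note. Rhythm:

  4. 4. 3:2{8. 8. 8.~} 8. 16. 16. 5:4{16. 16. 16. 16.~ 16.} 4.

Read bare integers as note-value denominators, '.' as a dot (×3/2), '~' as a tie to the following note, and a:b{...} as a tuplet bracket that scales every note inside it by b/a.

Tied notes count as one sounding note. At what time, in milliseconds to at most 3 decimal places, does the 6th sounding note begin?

note 6 onset = 21/4b = 1810.345ms

1. 0.0ms @ 0 + 517.241ms (3/2)
2. 517.241ms @ 3/2 + 517.241ms (3/2)
3. 1034.483ms @ 3 + 172.414ms (1/2)
4. 1206.897ms @ 7/2 + 172.414ms (1/2)
5. 1379.31ms @ 4 + 431.034ms (5/4)
6. 1810.345ms @ 21/4 + 129.31ms (3/8)
7. 1939.655ms @ 45/8 + 129.31ms (3/8)
8. 2068.966ms @ 6 + 103.448ms (3/10)
9. 2172.414ms @ 63/10 + 103.448ms (3/10)
10. 2275.862ms @ 33/5 + 103.448ms (3/10)
11. 2379.31ms @ 69/10 + 206.897ms (3/5)
12. 2586.207ms @ 15/2 + 517.241ms (3/2)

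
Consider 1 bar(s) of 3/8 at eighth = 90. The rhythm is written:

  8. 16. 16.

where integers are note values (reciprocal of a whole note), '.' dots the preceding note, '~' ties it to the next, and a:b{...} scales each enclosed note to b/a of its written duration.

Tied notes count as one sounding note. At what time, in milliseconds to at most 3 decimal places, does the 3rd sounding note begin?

note 3 onset = 9/4b = 1500.0ms

1. 0.0ms @ 0 + 1000.0ms (3/2)
2. 1000.0ms @ 3/2 + 500.0ms (3/4)
3. 1500.0ms @ 9/4 + 500.0ms (3/4)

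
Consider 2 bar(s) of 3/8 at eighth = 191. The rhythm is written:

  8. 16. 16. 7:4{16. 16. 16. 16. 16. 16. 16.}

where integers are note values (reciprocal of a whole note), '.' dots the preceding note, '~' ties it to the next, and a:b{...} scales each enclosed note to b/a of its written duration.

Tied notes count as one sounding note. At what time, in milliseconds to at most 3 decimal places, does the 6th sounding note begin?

note 6 onset = 27/7b = 1211.668ms

1. 0.0ms @ 0 + 471.204ms (3/2)
2. 471.204ms @ 3/2 + 235.602ms (3/4)
3. 706.806ms @ 9/4 + 235.602ms (3/4)
4. 942.408ms @ 3 + 134.63ms (3/7)
5. 1077.038ms @ 24/7 + 134.63ms (3/7)
6. 1211.668ms @ 27/7 + 134.63ms (3/7)
7. 1346.298ms @ 30/7 + 134.63ms (3/7)
8. 1480.927ms @ 33/7 + 134.63ms (3/7)
9. 1615.557ms @ 36/7 + 134.63ms (3/7)
10. 1750.187ms @ 39/7 + 134.63ms (3/7)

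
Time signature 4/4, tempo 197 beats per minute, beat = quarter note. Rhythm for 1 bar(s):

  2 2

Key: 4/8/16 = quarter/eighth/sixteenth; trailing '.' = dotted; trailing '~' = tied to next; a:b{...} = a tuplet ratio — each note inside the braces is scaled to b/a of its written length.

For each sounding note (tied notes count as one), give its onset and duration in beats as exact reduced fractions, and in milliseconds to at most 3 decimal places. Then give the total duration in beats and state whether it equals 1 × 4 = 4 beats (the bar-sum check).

1) 0.0ms=0b +609.137ms=2b
2) 609.137ms=2b +609.137ms=2b
Σ=4b of 4 (197bpm 4/4) — PASS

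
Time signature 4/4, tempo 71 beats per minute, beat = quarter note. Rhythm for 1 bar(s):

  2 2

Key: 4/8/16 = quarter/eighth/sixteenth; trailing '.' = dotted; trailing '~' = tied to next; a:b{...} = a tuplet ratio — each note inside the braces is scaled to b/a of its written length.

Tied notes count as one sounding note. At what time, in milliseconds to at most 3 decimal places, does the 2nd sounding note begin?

note 2 onset = 2b = 1690.141ms

1. 0.0ms @ 0 + 1690.141ms (2)
2. 1690.141ms @ 2 + 1690.141ms (2)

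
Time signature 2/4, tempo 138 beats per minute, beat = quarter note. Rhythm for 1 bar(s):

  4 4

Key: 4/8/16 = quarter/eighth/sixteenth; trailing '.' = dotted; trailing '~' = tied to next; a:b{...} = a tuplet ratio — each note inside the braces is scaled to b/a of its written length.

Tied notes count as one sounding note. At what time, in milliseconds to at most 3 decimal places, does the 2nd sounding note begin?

1. 0.0ms @ 0 + 434.783ms (1)
2. 434.783ms @ 1 + 434.783ms (1)

note 2 onset = 1b = 434.783ms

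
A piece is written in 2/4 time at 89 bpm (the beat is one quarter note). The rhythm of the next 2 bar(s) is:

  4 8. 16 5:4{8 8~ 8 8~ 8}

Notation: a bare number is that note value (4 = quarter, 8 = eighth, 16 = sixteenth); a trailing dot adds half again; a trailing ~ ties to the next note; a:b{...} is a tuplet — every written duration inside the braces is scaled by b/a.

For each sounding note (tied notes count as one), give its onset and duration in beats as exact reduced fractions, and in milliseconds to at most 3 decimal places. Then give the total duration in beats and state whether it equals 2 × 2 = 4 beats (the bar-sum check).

1) 0.0ms=0b +674.157ms=1b
2) 674.157ms=1b +505.618ms=3/4b
3) 1179.775ms=7/4b +168.539ms=1/4b
4) 1348.315ms=2b +269.663ms=2/5b
5) 1617.978ms=12/5b +539.326ms=4/5b
6) 2157.303ms=16/5b +539.326ms=4/5b
Σ=4b of 4 (89bpm 2/4) — PASS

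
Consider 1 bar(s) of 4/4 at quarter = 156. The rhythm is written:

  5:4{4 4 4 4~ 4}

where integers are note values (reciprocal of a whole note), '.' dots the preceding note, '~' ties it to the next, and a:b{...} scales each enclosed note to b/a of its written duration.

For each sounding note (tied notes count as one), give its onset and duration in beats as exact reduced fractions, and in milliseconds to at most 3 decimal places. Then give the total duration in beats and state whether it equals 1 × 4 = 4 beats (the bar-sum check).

1) 0.0ms=0b +307.692ms=4/5b
2) 307.692ms=4/5b +307.692ms=4/5b
3) 615.385ms=8/5b +307.692ms=4/5b
4) 923.077ms=12/5b +615.385ms=8/5b
Σ=4b of 4 (156bpm 4/4) — PASS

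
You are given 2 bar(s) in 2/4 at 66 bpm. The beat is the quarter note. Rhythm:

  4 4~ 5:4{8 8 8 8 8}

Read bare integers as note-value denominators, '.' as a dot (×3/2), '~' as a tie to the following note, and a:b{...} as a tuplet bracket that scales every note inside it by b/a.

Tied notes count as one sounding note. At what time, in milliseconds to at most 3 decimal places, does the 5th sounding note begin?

note 5 onset = 16/5b = 2909.091ms

1. 0.0ms @ 0 + 909.091ms (1)
2. 909.091ms @ 1 + 1272.727ms (7/5)
3. 2181.818ms @ 12/5 + 363.636ms (2/5)
4. 2545.455ms @ 14/5 + 363.636ms (2/5)
5. 2909.091ms @ 16/5 + 363.636ms (2/5)
6. 3272.727ms @ 18/5 + 363.636ms (2/5)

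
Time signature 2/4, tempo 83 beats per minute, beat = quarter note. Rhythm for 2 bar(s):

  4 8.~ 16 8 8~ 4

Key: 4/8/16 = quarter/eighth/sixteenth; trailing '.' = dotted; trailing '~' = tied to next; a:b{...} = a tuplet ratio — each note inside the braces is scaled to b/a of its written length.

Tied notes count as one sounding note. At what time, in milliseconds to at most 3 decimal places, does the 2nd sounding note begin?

note 2 onset = 1b = 722.892ms

1. 0.0ms @ 0 + 722.892ms (1)
2. 722.892ms @ 1 + 722.892ms (1)
3. 1445.783ms @ 2 + 361.446ms (1/2)
4. 1807.229ms @ 5/2 + 1084.337ms (3/2)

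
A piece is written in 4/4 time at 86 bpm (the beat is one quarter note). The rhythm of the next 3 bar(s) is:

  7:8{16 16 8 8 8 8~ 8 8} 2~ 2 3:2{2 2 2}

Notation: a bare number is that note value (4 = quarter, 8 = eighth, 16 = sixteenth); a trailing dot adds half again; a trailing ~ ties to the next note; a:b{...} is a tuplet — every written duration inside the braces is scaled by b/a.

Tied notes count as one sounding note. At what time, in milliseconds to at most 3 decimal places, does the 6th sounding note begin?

1. 0.0ms @ 0 + 199.336ms (2/7)
2. 199.336ms @ 2/7 + 199.336ms (2/7)
3. 398.671ms @ 4/7 + 398.671ms (4/7)
4. 797.342ms @ 8/7 + 398.671ms (4/7)
5. 1196.013ms @ 12/7 + 398.671ms (4/7)
6. 1594.684ms @ 16/7 + 797.342ms (8/7)
7. 2392.027ms @ 24/7 + 398.671ms (4/7)
8. 2790.698ms @ 4 + 2790.698ms (4)
9. 5581.395ms @ 8 + 930.233ms (4/3)
10. 6511.628ms @ 28/3 + 930.233ms (4/3)
11. 7441.86ms @ 32/3 + 930.233ms (4/3)

note 6 onset = 16/7b = 1594.684ms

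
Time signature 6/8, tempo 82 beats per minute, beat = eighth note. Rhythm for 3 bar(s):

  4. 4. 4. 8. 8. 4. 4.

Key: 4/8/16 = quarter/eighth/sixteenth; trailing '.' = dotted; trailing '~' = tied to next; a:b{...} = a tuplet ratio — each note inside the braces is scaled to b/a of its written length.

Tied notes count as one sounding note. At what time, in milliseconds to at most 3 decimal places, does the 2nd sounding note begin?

1. 0.0ms @ 0 + 2195.122ms (3)
2. 2195.122ms @ 3 + 2195.122ms (3)
3. 4390.244ms @ 6 + 2195.122ms (3)
4. 6585.366ms @ 9 + 1097.561ms (3/2)
5. 7682.927ms @ 21/2 + 1097.561ms (3/2)
6. 8780.488ms @ 12 + 2195.122ms (3)
7. 10975.61ms @ 15 + 2195.122ms (3)

note 2 onset = 3b = 2195.122ms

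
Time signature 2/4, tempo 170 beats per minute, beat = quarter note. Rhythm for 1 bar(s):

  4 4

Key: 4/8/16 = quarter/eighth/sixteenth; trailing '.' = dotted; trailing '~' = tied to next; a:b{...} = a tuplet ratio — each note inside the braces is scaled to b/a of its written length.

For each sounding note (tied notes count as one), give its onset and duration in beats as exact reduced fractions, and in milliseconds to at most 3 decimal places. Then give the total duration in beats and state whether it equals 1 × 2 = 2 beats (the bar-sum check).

1) 0.0ms=0b +352.941ms=1b
2) 352.941ms=1b +352.941ms=1b
Σ=2b of 2 (170bpm 2/4) — PASS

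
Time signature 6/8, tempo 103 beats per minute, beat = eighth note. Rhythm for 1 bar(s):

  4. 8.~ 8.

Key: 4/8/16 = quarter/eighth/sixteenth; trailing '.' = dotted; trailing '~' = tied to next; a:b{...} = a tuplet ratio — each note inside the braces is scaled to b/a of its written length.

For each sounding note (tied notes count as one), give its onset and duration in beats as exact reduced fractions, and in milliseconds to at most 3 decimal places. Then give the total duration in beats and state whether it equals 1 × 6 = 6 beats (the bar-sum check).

1) 0.0ms=0b +1747.573ms=3b
2) 1747.573ms=3b +1747.573ms=3b
Σ=6b of 6 (103bpm 6/8) — PASS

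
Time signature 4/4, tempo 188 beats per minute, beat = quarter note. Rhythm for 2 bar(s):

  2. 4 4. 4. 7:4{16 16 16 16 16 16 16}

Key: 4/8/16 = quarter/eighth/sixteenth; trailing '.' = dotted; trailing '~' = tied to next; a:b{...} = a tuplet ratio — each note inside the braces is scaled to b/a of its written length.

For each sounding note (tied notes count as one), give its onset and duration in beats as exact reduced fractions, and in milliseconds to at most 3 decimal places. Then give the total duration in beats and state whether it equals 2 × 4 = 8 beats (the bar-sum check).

1) 0.0ms=0b +957.447ms=3b
2) 957.447ms=3b +319.149ms=1b
3) 1276.596ms=4b +478.723ms=3/2b
4) 1755.319ms=11/2b +478.723ms=3/2b
5) 2234.043ms=7b +45.593ms=1/7b
6) 2279.635ms=50/7b +45.593ms=1/7b
7) 2325.228ms=51/7b +45.593ms=1/7b
8) 2370.821ms=52/7b +45.593ms=1/7b
9) 2416.413ms=53/7b +45.593ms=1/7b
10) 2462.006ms=54/7b +45.593ms=1/7b
11) 2507.599ms=55/7b +45.593ms=1/7b
Σ=8b of 8 (188bpm 4/4) — PASS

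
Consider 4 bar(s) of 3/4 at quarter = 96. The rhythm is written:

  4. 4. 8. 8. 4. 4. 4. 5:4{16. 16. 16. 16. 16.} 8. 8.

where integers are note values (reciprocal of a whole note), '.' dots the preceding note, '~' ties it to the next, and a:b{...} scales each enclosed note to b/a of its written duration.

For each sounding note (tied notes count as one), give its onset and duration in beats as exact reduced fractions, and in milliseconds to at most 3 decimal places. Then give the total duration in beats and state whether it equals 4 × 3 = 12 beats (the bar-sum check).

1) 0.0ms=0b +937.5ms=3/2b
2) 937.5ms=3/2b +937.5ms=3/2b
3) 1875.0ms=3b +468.75ms=3/4b
4) 2343.75ms=15/4b +468.75ms=3/4b
5) 2812.5ms=9/2b +937.5ms=3/2b
6) 3750.0ms=6b +937.5ms=3/2b
7) 4687.5ms=15/2b +937.5ms=3/2b
8) 5625.0ms=9b +187.5ms=3/10b
9) 5812.5ms=93/10b +187.5ms=3/10b
10) 6000.0ms=48/5b +187.5ms=3/10b
11) 6187.5ms=99/10b +187.5ms=3/10b
12) 6375.0ms=51/5b +187.5ms=3/10b
13) 6562.5ms=21/2b +468.75ms=3/4b
14) 7031.25ms=45/4b +468.75ms=3/4b
Σ=12b of 12 (96bpm 3/4) — PASS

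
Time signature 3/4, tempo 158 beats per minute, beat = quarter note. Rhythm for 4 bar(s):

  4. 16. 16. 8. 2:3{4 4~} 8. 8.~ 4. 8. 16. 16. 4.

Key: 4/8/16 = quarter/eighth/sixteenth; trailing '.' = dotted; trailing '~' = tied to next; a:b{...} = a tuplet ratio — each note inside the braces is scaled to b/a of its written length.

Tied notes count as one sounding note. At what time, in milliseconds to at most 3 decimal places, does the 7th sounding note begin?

1. 0.0ms @ 0 + 569.62ms (3/2)
2. 569.62ms @ 3/2 + 142.405ms (3/8)
3. 712.025ms @ 15/8 + 142.405ms (3/8)
4. 854.43ms @ 9/4 + 284.81ms (3/4)
5. 1139.241ms @ 3 + 569.62ms (3/2)
6. 1708.861ms @ 9/2 + 854.43ms (9/4)
7. 2563.291ms @ 27/4 + 854.43ms (9/4)
8. 3417.722ms @ 9 + 284.81ms (3/4)
9. 3702.532ms @ 39/4 + 142.405ms (3/8)
10. 3844.937ms @ 81/8 + 142.405ms (3/8)
11. 3987.342ms @ 21/2 + 569.62ms (3/2)

note 7 onset = 27/4b = 2563.291ms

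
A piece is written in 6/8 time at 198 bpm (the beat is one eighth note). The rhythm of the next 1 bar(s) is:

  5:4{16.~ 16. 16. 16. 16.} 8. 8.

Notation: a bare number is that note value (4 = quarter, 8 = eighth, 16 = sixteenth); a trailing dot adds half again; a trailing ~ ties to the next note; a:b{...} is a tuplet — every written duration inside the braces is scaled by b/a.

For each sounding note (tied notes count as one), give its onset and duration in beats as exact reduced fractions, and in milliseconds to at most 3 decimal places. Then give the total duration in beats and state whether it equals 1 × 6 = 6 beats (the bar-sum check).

1) 0.0ms=0b +363.636ms=6/5b
2) 363.636ms=6/5b +181.818ms=3/5b
3) 545.455ms=9/5b +181.818ms=3/5b
4) 727.273ms=12/5b +181.818ms=3/5b
5) 909.091ms=3b +454.545ms=3/2b
6) 1363.636ms=9/2b +454.545ms=3/2b
Σ=6b of 6 (198bpm 6/8) — PASS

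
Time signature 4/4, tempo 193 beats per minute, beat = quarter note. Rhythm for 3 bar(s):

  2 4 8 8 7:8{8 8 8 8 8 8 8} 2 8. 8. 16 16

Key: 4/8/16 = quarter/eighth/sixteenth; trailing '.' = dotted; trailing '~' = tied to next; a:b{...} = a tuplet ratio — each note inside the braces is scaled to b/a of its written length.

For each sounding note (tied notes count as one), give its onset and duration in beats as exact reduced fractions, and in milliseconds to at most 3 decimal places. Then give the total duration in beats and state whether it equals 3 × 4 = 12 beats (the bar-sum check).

1) 0.0ms=0b +621.762ms=2b
2) 621.762ms=2b +310.881ms=1b
3) 932.642ms=3b +155.44ms=1/2b
4) 1088.083ms=7/2b +155.44ms=1/2b
5) 1243.523ms=4b +177.646ms=4/7b
6) 1421.17ms=32/7b +177.646ms=4/7b
7) 1598.816ms=36/7b +177.646ms=4/7b
8) 1776.462ms=40/7b +177.646ms=4/7b
9) 1954.108ms=44/7b +177.646ms=4/7b
10) 2131.754ms=48/7b +177.646ms=4/7b
11) 2309.4ms=52/7b +177.646ms=4/7b
12) 2487.047ms=8b +621.762ms=2b
13) 3108.808ms=10b +233.161ms=3/4b
14) 3341.969ms=43/4b +233.161ms=3/4b
15) 3575.13ms=23/2b +77.72ms=1/4b
16) 3652.85ms=47/4b +77.72ms=1/4b
Σ=12b of 12 (193bpm 4/4) — PASS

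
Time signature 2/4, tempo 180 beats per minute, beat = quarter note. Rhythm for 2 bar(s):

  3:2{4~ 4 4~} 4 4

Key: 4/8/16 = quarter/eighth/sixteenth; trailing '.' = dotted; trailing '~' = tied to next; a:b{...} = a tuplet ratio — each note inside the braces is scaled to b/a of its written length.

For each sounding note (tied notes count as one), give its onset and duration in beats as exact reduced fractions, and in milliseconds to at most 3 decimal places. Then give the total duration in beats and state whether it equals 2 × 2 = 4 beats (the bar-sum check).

1) 0.0ms=0b +444.444ms=4/3b
2) 444.444ms=4/3b +555.556ms=5/3b
3) 1000.0ms=3b +333.333ms=1b
Σ=4b of 4 (180bpm 2/4) — PASS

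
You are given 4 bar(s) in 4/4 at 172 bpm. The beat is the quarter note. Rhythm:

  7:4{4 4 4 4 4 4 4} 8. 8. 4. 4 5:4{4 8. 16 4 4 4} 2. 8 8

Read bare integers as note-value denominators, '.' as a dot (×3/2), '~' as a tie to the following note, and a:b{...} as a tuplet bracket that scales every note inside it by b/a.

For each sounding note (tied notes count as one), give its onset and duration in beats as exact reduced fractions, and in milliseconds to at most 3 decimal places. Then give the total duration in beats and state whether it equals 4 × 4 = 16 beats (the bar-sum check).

1) 0.0ms=0b +199.336ms=4/7b
2) 199.336ms=4/7b +199.336ms=4/7b
3) 398.671ms=8/7b +199.336ms=4/7b
4) 598.007ms=12/7b +199.336ms=4/7b
5) 797.342ms=16/7b +199.336ms=4/7b
6) 996.678ms=20/7b +199.336ms=4/7b
7) 1196.013ms=24/7b +199.336ms=4/7b
8) 1395.349ms=4b +261.628ms=3/4b
9) 1656.977ms=19/4b +261.628ms=3/4b
10) 1918.605ms=11/2b +523.256ms=3/2b
11) 2441.86ms=7b +348.837ms=1b
12) 2790.698ms=8b +279.07ms=4/5b
13) 3069.767ms=44/5b +209.302ms=3/5b
14) 3279.07ms=47/5b +69.767ms=1/5b
15) 3348.837ms=48/5b +279.07ms=4/5b
16) 3627.907ms=52/5b +279.07ms=4/5b
17) 3906.977ms=56/5b +279.07ms=4/5b
18) 4186.047ms=12b +1046.512ms=3b
19) 5232.558ms=15b +174.419ms=1/2b
20) 5406.977ms=31/2b +174.419ms=1/2b
Σ=16b of 16 (172bpm 4/4) — PASS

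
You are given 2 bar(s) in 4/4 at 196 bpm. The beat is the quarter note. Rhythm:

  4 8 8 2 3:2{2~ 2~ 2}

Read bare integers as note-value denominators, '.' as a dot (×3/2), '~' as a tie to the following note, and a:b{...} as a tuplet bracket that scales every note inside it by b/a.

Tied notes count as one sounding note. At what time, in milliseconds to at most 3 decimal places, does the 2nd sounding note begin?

1. 0.0ms @ 0 + 306.122ms (1)
2. 306.122ms @ 1 + 153.061ms (1/2)
3. 459.184ms @ 3/2 + 153.061ms (1/2)
4. 612.245ms @ 2 + 612.245ms (2)
5. 1224.49ms @ 4 + 1224.49ms (4)

note 2 onset = 1b = 306.122ms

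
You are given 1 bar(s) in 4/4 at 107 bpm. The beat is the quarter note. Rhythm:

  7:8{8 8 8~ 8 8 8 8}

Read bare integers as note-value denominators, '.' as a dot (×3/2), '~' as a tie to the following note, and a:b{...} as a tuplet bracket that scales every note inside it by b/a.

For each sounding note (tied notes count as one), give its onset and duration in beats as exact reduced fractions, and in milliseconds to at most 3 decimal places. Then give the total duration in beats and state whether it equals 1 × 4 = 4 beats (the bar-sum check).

1) 0.0ms=0b +320.427ms=4/7b
2) 320.427ms=4/7b +320.427ms=4/7b
3) 640.854ms=8/7b +640.854ms=8/7b
4) 1281.709ms=16/7b +320.427ms=4/7b
5) 1602.136ms=20/7b +320.427ms=4/7b
6) 1922.563ms=24/7b +320.427ms=4/7b
Σ=4b of 4 (107bpm 4/4) — PASS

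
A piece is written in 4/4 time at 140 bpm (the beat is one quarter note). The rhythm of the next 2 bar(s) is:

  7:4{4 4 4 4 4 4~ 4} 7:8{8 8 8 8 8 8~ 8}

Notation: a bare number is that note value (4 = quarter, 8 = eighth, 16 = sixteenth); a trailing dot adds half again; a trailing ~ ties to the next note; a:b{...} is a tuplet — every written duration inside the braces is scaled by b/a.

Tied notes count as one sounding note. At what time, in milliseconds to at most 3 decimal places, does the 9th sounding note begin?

1. 0.0ms @ 0 + 244.898ms (4/7)
2. 244.898ms @ 4/7 + 244.898ms (4/7)
3. 489.796ms @ 8/7 + 244.898ms (4/7)
4. 734.694ms @ 12/7 + 244.898ms (4/7)
5. 979.592ms @ 16/7 + 244.898ms (4/7)
6. 1224.49ms @ 20/7 + 489.796ms (8/7)
7. 1714.286ms @ 4 + 244.898ms (4/7)
8. 1959.184ms @ 32/7 + 244.898ms (4/7)
9. 2204.082ms @ 36/7 + 244.898ms (4/7)
10. 2448.98ms @ 40/7 + 244.898ms (4/7)
11. 2693.878ms @ 44/7 + 244.898ms (4/7)
12. 2938.776ms @ 48/7 + 489.796ms (8/7)

note 9 onset = 36/7b = 2204.082ms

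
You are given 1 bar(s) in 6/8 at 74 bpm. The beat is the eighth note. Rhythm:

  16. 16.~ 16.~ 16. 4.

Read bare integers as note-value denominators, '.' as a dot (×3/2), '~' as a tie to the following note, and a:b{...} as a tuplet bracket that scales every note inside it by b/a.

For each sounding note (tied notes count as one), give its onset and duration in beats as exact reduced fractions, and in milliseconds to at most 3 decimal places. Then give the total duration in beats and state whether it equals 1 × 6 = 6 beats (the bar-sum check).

1) 0.0ms=0b +608.108ms=3/4b
2) 608.108ms=3/4b +1824.324ms=9/4b
3) 2432.432ms=3b +2432.432ms=3b
Σ=6b of 6 (74bpm 6/8) — PASS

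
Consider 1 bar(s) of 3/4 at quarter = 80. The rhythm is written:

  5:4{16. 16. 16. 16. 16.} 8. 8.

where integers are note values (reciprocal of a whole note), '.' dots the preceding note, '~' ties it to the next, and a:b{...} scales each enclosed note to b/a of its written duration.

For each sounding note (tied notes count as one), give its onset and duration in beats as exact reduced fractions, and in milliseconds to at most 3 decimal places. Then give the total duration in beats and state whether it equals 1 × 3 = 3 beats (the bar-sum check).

1) 0.0ms=0b +225.0ms=3/10b
2) 225.0ms=3/10b +225.0ms=3/10b
3) 450.0ms=3/5b +225.0ms=3/10b
4) 675.0ms=9/10b +225.0ms=3/10b
5) 900.0ms=6/5b +225.0ms=3/10b
6) 1125.0ms=3/2b +562.5ms=3/4b
7) 1687.5ms=9/4b +562.5ms=3/4b
Σ=3b of 3 (80bpm 3/4) — PASS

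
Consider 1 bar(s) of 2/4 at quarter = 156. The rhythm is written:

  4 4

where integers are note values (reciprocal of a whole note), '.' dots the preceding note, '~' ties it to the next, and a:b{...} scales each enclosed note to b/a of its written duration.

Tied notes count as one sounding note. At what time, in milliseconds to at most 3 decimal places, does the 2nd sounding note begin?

note 2 onset = 1b = 384.615ms

1. 0.0ms @ 0 + 384.615ms (1)
2. 384.615ms @ 1 + 384.615ms (1)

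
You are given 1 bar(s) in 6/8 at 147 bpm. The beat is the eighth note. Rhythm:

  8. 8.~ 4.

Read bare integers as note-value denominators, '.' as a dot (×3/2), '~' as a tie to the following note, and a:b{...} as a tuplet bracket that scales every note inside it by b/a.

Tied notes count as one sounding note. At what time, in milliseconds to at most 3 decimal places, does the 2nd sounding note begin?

note 2 onset = 3/2b = 612.245ms

1. 0.0ms @ 0 + 612.245ms (3/2)
2. 612.245ms @ 3/2 + 1836.735ms (9/2)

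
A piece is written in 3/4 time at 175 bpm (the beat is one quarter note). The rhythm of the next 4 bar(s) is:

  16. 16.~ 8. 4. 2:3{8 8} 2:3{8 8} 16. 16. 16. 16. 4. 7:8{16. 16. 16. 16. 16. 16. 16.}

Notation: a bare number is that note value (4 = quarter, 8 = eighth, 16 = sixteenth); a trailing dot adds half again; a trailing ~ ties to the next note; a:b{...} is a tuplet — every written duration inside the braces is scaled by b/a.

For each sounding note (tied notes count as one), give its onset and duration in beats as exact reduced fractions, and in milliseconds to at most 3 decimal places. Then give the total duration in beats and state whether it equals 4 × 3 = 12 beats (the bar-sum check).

1) 0.0ms=0b +128.571ms=3/8b
2) 128.571ms=3/8b +385.714ms=9/8b
3) 514.286ms=3/2b +514.286ms=3/2b
4) 1028.571ms=3b +257.143ms=3/4b
5) 1285.714ms=15/4b +257.143ms=3/4b
6) 1542.857ms=9/2b +257.143ms=3/4b
7) 1800.0ms=21/4b +257.143ms=3/4b
8) 2057.143ms=6b +128.571ms=3/8b
9) 2185.714ms=51/8b +128.571ms=3/8b
10) 2314.286ms=27/4b +128.571ms=3/8b
11) 2442.857ms=57/8b +128.571ms=3/8b
12) 2571.429ms=15/2b +514.286ms=3/2b
13) 3085.714ms=9b +146.939ms=3/7b
14) 3232.653ms=66/7b +146.939ms=3/7b
15) 3379.592ms=69/7b +146.939ms=3/7b
16) 3526.531ms=72/7b +146.939ms=3/7b
17) 3673.469ms=75/7b +146.939ms=3/7b
18) 3820.408ms=78/7b +146.939ms=3/7b
19) 3967.347ms=81/7b +146.939ms=3/7b
Σ=12b of 12 (175bpm 3/4) — PASS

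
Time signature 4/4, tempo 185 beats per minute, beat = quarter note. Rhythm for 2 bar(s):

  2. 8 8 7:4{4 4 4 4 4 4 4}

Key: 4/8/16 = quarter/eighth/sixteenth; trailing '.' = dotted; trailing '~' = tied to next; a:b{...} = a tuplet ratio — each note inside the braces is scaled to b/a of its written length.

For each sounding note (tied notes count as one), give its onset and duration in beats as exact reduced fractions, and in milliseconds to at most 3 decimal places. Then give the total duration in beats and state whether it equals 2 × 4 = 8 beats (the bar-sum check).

1) 0.0ms=0b +972.973ms=3b
2) 972.973ms=3b +162.162ms=1/2b
3) 1135.135ms=7/2b +162.162ms=1/2b
4) 1297.297ms=4b +185.328ms=4/7b
5) 1482.625ms=32/7b +185.328ms=4/7b
6) 1667.954ms=36/7b +185.328ms=4/7b
7) 1853.282ms=40/7b +185.328ms=4/7b
8) 2038.61ms=44/7b +185.328ms=4/7b
9) 2223.938ms=48/7b +185.328ms=4/7b
10) 2409.266ms=52/7b +185.328ms=4/7b
Σ=8b of 8 (185bpm 4/4) — PASS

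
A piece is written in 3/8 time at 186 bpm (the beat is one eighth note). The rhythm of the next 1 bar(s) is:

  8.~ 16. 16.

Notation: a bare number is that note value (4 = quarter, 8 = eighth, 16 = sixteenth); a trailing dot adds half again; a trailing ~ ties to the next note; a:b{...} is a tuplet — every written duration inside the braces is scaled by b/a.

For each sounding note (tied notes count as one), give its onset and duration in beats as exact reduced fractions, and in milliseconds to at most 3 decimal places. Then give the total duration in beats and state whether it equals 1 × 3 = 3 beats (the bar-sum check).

1) 0.0ms=0b +725.806ms=9/4b
2) 725.806ms=9/4b +241.935ms=3/4b
Σ=3b of 3 (186bpm 3/8) — PASS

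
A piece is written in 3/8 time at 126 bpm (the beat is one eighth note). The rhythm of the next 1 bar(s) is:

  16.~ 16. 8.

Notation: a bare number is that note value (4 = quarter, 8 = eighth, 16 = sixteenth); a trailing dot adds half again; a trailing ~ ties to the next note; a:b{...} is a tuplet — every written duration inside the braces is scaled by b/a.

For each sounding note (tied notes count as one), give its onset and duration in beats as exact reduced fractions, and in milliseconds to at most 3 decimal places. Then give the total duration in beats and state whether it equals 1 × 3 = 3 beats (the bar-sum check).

1) 0.0ms=0b +714.286ms=3/2b
2) 714.286ms=3/2b +714.286ms=3/2b
Σ=3b of 3 (126bpm 3/8) — PASS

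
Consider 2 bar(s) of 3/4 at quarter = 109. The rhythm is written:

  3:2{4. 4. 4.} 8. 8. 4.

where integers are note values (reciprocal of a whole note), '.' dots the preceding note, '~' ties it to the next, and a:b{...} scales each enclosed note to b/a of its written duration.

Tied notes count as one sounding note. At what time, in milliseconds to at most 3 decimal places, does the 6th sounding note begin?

1. 0.0ms @ 0 + 550.459ms (1)
2. 550.459ms @ 1 + 550.459ms (1)
3. 1100.917ms @ 2 + 550.459ms (1)
4. 1651.376ms @ 3 + 412.844ms (3/4)
5. 2064.22ms @ 15/4 + 412.844ms (3/4)
6. 2477.064ms @ 9/2 + 825.688ms (3/2)

note 6 onset = 9/2b = 2477.064ms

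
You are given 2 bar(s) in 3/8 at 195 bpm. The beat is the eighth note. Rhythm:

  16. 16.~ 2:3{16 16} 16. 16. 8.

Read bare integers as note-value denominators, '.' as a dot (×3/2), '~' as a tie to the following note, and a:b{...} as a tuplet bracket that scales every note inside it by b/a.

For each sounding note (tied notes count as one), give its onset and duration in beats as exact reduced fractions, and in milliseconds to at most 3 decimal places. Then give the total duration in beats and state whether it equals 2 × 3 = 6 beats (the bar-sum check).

1) 0.0ms=0b +230.769ms=3/4b
2) 230.769ms=3/4b +461.538ms=3/2b
3) 692.308ms=9/4b +230.769ms=3/4b
4) 923.077ms=3b +230.769ms=3/4b
5) 1153.846ms=15/4b +230.769ms=3/4b
6) 1384.615ms=9/2b +461.538ms=3/2b
Σ=6b of 6 (195bpm 3/8) — PASS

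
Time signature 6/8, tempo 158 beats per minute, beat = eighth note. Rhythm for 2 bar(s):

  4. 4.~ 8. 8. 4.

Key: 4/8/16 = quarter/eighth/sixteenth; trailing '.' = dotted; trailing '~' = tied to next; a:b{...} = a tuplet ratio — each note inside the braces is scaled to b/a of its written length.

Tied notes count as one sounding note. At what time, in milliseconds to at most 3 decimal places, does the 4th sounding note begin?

note 4 onset = 9b = 3417.722ms

1. 0.0ms @ 0 + 1139.241ms (3)
2. 1139.241ms @ 3 + 1708.861ms (9/2)
3. 2848.101ms @ 15/2 + 569.62ms (3/2)
4. 3417.722ms @ 9 + 1139.241ms (3)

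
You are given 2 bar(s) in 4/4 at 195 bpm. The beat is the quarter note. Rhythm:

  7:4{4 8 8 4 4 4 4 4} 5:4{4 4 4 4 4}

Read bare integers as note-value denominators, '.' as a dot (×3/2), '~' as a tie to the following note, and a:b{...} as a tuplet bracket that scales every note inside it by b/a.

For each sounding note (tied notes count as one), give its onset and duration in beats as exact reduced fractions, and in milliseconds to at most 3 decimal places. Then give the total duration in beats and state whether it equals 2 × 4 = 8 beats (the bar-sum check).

1) 0.0ms=0b +175.824ms=4/7b
2) 175.824ms=4/7b +87.912ms=2/7b
3) 263.736ms=6/7b +87.912ms=2/7b
4) 351.648ms=8/7b +175.824ms=4/7b
5) 527.473ms=12/7b +175.824ms=4/7b
6) 703.297ms=16/7b +175.824ms=4/7b
7) 879.121ms=20/7b +175.824ms=4/7b
8) 1054.945ms=24/7b +175.824ms=4/7b
9) 1230.769ms=4b +246.154ms=4/5b
10) 1476.923ms=24/5b +246.154ms=4/5b
11) 1723.077ms=28/5b +246.154ms=4/5b
12) 1969.231ms=32/5b +246.154ms=4/5b
13) 2215.385ms=36/5b +246.154ms=4/5b
Σ=8b of 8 (195bpm 4/4) — PASS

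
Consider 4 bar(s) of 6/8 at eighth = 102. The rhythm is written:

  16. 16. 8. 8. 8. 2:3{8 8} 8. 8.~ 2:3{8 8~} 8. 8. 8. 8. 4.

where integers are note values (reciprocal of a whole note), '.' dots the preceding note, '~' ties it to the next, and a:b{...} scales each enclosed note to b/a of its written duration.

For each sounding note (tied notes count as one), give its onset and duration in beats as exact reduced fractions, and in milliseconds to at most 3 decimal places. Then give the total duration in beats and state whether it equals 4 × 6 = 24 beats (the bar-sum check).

1) 0.0ms=0b +441.176ms=3/4b
2) 441.176ms=3/4b +441.176ms=3/4b
3) 882.353ms=3/2b +882.353ms=3/2b
4) 1764.706ms=3b +882.353ms=3/2b
5) 2647.059ms=9/2b +882.353ms=3/2b
6) 3529.412ms=6b +882.353ms=3/2b
7) 4411.765ms=15/2b +882.353ms=3/2b
8) 5294.118ms=9b +882.353ms=3/2b
9) 6176.471ms=21/2b +1764.706ms=3b
10) 7941.176ms=27/2b +1764.706ms=3b
11) 9705.882ms=33/2b +882.353ms=3/2b
12) 10588.235ms=18b +882.353ms=3/2b
13) 11470.588ms=39/2b +882.353ms=3/2b
14) 12352.941ms=21b +1764.706ms=3b
Σ=24b of 24 (102bpm 6/8) — PASS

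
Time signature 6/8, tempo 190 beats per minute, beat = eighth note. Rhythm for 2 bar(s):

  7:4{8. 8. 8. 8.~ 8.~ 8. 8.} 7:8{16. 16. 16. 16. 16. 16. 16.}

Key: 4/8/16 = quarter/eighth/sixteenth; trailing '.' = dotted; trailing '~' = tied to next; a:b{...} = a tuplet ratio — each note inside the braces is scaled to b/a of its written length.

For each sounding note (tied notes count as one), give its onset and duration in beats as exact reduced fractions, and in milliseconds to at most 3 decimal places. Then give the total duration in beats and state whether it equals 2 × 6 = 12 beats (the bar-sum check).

1) 0.0ms=0b +270.677ms=6/7b
2) 270.677ms=6/7b +270.677ms=6/7b
3) 541.353ms=12/7b +270.677ms=6/7b
4) 812.03ms=18/7b +812.03ms=18/7b
5) 1624.06ms=36/7b +270.677ms=6/7b
6) 1894.737ms=6b +270.677ms=6/7b
7) 2165.414ms=48/7b +270.677ms=6/7b
8) 2436.09ms=54/7b +270.677ms=6/7b
9) 2706.767ms=60/7b +270.677ms=6/7b
10) 2977.444ms=66/7b +270.677ms=6/7b
11) 3248.12ms=72/7b +270.677ms=6/7b
12) 3518.797ms=78/7b +270.677ms=6/7b
Σ=12b of 12 (190bpm 6/8) — PASS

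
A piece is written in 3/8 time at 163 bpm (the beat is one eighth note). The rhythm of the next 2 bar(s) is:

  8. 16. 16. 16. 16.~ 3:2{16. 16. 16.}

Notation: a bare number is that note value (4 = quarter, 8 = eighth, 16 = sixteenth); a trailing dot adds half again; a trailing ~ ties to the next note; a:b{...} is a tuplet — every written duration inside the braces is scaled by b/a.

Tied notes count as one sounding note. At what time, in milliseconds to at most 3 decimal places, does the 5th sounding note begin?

note 5 onset = 15/4b = 1380.368ms

1. 0.0ms @ 0 + 552.147ms (3/2)
2. 552.147ms @ 3/2 + 276.074ms (3/4)
3. 828.221ms @ 9/4 + 276.074ms (3/4)
4. 1104.294ms @ 3 + 276.074ms (3/4)
5. 1380.368ms @ 15/4 + 460.123ms (5/4)
6. 1840.491ms @ 5 + 184.049ms (1/2)
7. 2024.54ms @ 11/2 + 184.049ms (1/2)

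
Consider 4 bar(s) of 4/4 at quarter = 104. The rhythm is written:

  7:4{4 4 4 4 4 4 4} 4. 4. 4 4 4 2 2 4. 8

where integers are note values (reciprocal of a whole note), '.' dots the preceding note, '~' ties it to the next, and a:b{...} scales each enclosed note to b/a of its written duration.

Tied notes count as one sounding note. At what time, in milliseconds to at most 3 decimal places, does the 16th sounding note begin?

1. 0.0ms @ 0 + 329.67ms (4/7)
2. 329.67ms @ 4/7 + 329.67ms (4/7)
3. 659.341ms @ 8/7 + 329.67ms (4/7)
4. 989.011ms @ 12/7 + 329.67ms (4/7)
5. 1318.681ms @ 16/7 + 329.67ms (4/7)
6. 1648.352ms @ 20/7 + 329.67ms (4/7)
7. 1978.022ms @ 24/7 + 329.67ms (4/7)
8. 2307.692ms @ 4 + 865.385ms (3/2)
9. 3173.077ms @ 11/2 + 865.385ms (3/2)
10. 4038.462ms @ 7 + 576.923ms (1)
11. 4615.385ms @ 8 + 576.923ms (1)
12. 5192.308ms @ 9 + 576.923ms (1)
13. 5769.231ms @ 10 + 1153.846ms (2)
14. 6923.077ms @ 12 + 1153.846ms (2)
15. 8076.923ms @ 14 + 865.385ms (3/2)
16. 8942.308ms @ 31/2 + 288.462ms (1/2)

note 16 onset = 31/2b = 8942.308ms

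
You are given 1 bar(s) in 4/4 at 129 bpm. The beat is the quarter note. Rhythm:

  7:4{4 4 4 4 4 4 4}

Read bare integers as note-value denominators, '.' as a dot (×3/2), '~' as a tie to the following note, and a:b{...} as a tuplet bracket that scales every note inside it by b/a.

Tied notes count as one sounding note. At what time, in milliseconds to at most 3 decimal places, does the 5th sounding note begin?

note 5 onset = 16/7b = 1063.123ms

1. 0.0ms @ 0 + 265.781ms (4/7)
2. 265.781ms @ 4/7 + 265.781ms (4/7)
3. 531.561ms @ 8/7 + 265.781ms (4/7)
4. 797.342ms @ 12/7 + 265.781ms (4/7)
5. 1063.123ms @ 16/7 + 265.781ms (4/7)
6. 1328.904ms @ 20/7 + 265.781ms (4/7)
7. 1594.684ms @ 24/7 + 265.781ms (4/7)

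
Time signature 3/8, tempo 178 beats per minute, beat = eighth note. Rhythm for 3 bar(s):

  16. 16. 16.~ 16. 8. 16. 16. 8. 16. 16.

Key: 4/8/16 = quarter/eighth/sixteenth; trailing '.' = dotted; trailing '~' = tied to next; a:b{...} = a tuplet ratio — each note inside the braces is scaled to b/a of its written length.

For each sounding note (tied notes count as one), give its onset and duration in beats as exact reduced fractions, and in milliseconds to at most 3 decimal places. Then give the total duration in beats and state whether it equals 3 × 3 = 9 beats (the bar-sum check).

1) 0.0ms=0b +252.809ms=3/4b
2) 252.809ms=3/4b +252.809ms=3/4b
3) 505.618ms=3/2b +505.618ms=3/2b
4) 1011.236ms=3b +505.618ms=3/2b
5) 1516.854ms=9/2b +252.809ms=3/4b
6) 1769.663ms=21/4b +252.809ms=3/4b
7) 2022.472ms=6b +505.618ms=3/2b
8) 2528.09ms=15/2b +252.809ms=3/4b
9) 2780.899ms=33/4b +252.809ms=3/4b
Σ=9b of 9 (178bpm 3/8) — PASS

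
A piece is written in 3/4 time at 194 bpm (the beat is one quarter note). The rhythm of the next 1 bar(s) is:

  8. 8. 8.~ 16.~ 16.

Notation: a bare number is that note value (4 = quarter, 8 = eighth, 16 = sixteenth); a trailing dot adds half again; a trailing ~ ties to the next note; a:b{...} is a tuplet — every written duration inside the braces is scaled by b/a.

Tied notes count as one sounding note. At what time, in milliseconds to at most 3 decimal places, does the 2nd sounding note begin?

1. 0.0ms @ 0 + 231.959ms (3/4)
2. 231.959ms @ 3/4 + 231.959ms (3/4)
3. 463.918ms @ 3/2 + 463.918ms (3/2)

note 2 onset = 3/4b = 231.959ms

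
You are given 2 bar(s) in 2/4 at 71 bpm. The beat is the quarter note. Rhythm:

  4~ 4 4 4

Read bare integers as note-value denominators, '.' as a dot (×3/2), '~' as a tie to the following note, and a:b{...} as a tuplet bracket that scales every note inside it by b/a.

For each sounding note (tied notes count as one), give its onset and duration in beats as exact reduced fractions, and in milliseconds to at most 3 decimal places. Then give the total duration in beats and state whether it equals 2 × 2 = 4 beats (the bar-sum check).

1) 0.0ms=0b +1690.141ms=2b
2) 1690.141ms=2b +845.07ms=1b
3) 2535.211ms=3b +845.07ms=1b
Σ=4b of 4 (71bpm 2/4) — PASS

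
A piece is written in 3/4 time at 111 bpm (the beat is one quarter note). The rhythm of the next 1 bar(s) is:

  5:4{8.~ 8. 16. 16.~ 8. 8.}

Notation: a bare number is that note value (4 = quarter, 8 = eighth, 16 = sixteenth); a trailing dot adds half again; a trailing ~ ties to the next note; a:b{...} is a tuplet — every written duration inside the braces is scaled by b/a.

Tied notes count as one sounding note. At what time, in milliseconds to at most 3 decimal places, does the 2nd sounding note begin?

1. 0.0ms @ 0 + 648.649ms (6/5)
2. 648.649ms @ 6/5 + 162.162ms (3/10)
3. 810.811ms @ 3/2 + 486.486ms (9/10)
4. 1297.297ms @ 12/5 + 324.324ms (3/5)

note 2 onset = 6/5b = 648.649ms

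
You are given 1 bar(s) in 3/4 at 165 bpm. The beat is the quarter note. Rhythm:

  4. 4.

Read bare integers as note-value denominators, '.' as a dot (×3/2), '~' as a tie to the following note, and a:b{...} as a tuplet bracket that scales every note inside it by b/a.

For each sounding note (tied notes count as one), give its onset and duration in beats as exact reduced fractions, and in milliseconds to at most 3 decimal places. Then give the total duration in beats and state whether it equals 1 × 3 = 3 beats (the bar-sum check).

1) 0.0ms=0b +545.455ms=3/2b
2) 545.455ms=3/2b +545.455ms=3/2b
Σ=3b of 3 (165bpm 3/4) — PASS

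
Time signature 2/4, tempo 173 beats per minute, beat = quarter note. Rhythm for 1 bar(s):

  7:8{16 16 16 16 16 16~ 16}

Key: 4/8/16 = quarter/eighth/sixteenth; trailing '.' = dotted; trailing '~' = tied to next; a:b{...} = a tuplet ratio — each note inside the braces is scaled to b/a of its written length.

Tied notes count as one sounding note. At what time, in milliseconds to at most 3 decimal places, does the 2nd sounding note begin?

1. 0.0ms @ 0 + 99.092ms (2/7)
2. 99.092ms @ 2/7 + 99.092ms (2/7)
3. 198.183ms @ 4/7 + 99.092ms (2/7)
4. 297.275ms @ 6/7 + 99.092ms (2/7)
5. 396.367ms @ 8/7 + 99.092ms (2/7)
6. 495.458ms @ 10/7 + 198.183ms (4/7)

note 2 onset = 2/7b = 99.092ms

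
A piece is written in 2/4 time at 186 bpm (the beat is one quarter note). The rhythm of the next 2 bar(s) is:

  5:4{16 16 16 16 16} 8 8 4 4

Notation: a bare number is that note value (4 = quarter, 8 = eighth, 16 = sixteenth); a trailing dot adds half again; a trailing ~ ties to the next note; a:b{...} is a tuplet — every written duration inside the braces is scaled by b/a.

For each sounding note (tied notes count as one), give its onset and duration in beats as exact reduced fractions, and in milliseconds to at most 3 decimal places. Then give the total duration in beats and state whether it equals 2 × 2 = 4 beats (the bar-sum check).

1) 0.0ms=0b +64.516ms=1/5b
2) 64.516ms=1/5b +64.516ms=1/5b
3) 129.032ms=2/5b +64.516ms=1/5b
4) 193.548ms=3/5b +64.516ms=1/5b
5) 258.065ms=4/5b +64.516ms=1/5b
6) 322.581ms=1b +161.29ms=1/2b
7) 483.871ms=3/2b +161.29ms=1/2b
8) 645.161ms=2b +322.581ms=1b
9) 967.742ms=3b +322.581ms=1b
Σ=4b of 4 (186bpm 2/4) — PASS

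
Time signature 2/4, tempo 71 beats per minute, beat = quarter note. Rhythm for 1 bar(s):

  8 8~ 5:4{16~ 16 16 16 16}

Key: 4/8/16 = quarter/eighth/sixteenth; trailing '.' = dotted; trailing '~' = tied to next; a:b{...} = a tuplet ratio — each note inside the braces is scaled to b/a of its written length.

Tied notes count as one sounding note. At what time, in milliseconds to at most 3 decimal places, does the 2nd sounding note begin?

1. 0.0ms @ 0 + 422.535ms (1/2)
2. 422.535ms @ 1/2 + 760.563ms (9/10)
3. 1183.099ms @ 7/5 + 169.014ms (1/5)
4. 1352.113ms @ 8/5 + 169.014ms (1/5)
5. 1521.127ms @ 9/5 + 169.014ms (1/5)

note 2 onset = 1/2b = 422.535ms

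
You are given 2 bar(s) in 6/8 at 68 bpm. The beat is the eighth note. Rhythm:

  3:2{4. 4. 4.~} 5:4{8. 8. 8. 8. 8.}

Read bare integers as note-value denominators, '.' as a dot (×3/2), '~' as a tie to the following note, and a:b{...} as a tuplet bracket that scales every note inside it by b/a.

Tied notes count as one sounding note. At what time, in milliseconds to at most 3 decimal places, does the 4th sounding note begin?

1. 0.0ms @ 0 + 1764.706ms (2)
2. 1764.706ms @ 2 + 1764.706ms (2)
3. 3529.412ms @ 4 + 2823.529ms (16/5)
4. 6352.941ms @ 36/5 + 1058.824ms (6/5)
5. 7411.765ms @ 42/5 + 1058.824ms (6/5)
6. 8470.588ms @ 48/5 + 1058.824ms (6/5)
7. 9529.412ms @ 54/5 + 1058.824ms (6/5)

note 4 onset = 36/5b = 6352.941ms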